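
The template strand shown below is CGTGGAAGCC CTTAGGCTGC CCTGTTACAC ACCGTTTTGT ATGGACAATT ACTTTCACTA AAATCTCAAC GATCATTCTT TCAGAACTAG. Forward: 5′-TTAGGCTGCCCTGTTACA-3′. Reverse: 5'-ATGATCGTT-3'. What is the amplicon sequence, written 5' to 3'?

5'-TTAGGCTGCCCTGTTACACACCGTTTTGTATGGACAATTACTTTCACTAAAATCTCAACGATCAT-3'

Scanning the template, TTAGGCTGCCCTGTTACA occurs at positions 12–29; this primer anneals to the bottom strand there with its 3' end pointing downstream.
Reverse complement of the reverse primer: AACGATCAT. This occurs on the top strand at positions 68–76.
The product is the template from position 12 through 76 (65 bp).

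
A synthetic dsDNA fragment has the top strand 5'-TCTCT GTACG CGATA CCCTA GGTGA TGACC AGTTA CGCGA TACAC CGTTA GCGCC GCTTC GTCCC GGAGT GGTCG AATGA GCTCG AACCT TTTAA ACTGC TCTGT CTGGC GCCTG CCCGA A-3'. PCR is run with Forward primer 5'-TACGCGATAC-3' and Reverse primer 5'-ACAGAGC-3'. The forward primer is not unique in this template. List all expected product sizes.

The forward primer TACGCGATAC matches the top strand at positions 7–16, 34–43.
The reverse primer's reverse complement is GCTCTGT, matching at positions 99–105.
Each forward site pairs with the reverse site to give a product ending at position 105: sizes 99, 72 bp.

99 bp, 72 bp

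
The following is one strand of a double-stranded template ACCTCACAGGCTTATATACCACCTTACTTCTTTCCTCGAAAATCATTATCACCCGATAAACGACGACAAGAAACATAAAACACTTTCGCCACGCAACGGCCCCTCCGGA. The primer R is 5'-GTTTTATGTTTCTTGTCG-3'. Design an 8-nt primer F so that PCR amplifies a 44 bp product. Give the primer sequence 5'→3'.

The reverse primer's reverse complement CGACAAGAAACATAAAAC matches the template at positions 64–81, so the product ends at position 81.
A 44 bp product then starts at position 81 − 44 + 1 = 38.
The forward primer is identical to the top strand there: GAAAATCA.

5'-GAAAATCA-3'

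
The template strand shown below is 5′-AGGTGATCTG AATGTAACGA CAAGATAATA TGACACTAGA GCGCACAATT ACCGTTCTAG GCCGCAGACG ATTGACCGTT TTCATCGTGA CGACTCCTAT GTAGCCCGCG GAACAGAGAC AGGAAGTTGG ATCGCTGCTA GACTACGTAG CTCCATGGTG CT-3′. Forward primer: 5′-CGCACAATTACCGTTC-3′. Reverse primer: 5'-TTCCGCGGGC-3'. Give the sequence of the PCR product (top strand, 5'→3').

Forward primer CGCACAATTACCGTTC is found on the top strand at positions 42–57.
The reverse primer's reverse complement is GCCCGCGGAA, which matches the template at positions 104–113.
The product is the template from position 42 through 113 (72 bp).

5'-CGCACAATTACCGTTCTAGGCCGCAGACGATTGACCGTTTTCATCGTGACGACTCCTATGTAGCCCGCGGAA-3'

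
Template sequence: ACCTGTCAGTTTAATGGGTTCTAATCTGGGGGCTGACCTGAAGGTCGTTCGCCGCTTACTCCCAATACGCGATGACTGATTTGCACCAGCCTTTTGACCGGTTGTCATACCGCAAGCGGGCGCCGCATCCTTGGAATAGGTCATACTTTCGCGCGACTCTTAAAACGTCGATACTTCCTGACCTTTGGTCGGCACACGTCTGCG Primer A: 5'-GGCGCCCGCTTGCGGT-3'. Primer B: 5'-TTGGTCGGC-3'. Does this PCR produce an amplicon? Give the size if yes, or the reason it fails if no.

No product — the primers' 3' ends point away from each other.

Primer A (GGCGCCCGCTTGCGGT) has reverse complement ACCGCAAGCGGGCGCC, which matches the top strand at positions 109–124; primer A anneals to the top strand there with its 3' end pointing upstream toward position 109.
Primer B (TTGGTCGGC) matches the top strand directly at positions 185–193; it anneals to the bottom strand with its 3' end pointing downstream toward position 193.
The 3' ends diverge (primer A extends toward position 1, primer B toward position 204), so the primers never converge on a shared product.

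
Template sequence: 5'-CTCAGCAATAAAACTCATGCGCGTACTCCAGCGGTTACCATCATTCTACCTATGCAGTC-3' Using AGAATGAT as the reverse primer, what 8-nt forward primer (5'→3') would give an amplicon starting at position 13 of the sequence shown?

5'-ACTCATGC-3'

The reverse primer's reverse complement ATCATTCT matches the template at positions 40–47; the product starts at position 13.
The forward primer is identical to the top strand over positions 13–20: ACTCATGC.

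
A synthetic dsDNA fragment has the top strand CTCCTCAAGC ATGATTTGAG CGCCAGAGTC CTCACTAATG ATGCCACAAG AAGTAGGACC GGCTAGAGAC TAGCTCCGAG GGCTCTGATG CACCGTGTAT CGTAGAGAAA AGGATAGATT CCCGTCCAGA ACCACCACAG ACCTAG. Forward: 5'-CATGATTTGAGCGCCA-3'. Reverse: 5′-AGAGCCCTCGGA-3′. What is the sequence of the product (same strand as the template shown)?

Scanning the template, CATGATTTGAGCGCCA occurs at positions 10–25; this primer anneals to the bottom strand there with its 3' end pointing downstream.
Taking the reverse complement of AGAGCCCTCGGA gives TCCGAGGGCTCT, found at positions 75–86 on the template; the primer anneals here to the top strand with its 3' end pointing upstream.
The product is the template from position 10 through 86 (77 bp).

5'-CATGATTTGAGCGCCAGAGTCCTCACTAATGATGCCACAAGAAGTAGGACCGGCTAGAGACTAGCTCCGAGGGCTCT-3'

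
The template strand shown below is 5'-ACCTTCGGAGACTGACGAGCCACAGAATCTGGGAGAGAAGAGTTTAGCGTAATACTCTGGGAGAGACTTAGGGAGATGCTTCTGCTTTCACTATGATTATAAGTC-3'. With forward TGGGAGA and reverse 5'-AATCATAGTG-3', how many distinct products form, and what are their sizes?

The forward primer TGGGAGA matches the top strand at positions 30–36, 58–64.
The reverse primer's reverse complement is CACTATGATT, matching at positions 89–98.
Each forward site pairs with the reverse site to give a product ending at position 98: sizes 69, 41 bp.

Two products: 69 bp, 41 bp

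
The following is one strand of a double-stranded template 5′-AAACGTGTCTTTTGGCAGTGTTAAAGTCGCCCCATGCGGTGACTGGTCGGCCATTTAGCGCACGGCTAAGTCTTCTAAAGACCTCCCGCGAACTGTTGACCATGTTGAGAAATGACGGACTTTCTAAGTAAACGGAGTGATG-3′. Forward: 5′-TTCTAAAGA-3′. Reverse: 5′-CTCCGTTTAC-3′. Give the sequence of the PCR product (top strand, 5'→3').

5'-TTCTAAAGACCTCCCGCGAACTGTTGACCATGTTGAGAAATGACGGACTTTCTAAGTAAACGGAG-3'

Forward primer TTCTAAAGA is found on the top strand at positions 73–81.
Reverse complement of the reverse primer: GTAAACGGAG. This occurs on the top strand at positions 128–137.
The product is the template from position 73 through 137 (65 bp).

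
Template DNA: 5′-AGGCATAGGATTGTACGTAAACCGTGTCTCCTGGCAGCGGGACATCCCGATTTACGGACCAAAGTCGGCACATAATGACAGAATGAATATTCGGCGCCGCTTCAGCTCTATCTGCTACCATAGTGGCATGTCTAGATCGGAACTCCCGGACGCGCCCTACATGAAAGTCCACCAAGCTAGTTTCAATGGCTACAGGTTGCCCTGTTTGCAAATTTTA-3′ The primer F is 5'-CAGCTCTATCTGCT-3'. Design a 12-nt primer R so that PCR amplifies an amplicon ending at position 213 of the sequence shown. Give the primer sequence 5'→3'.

5'-ATTTGCAAACAG-3'

The forward primer binds at positions 103–116; the product's 3' end on the top strand is position 213.
The reverse primer anneals to the top strand over positions 202–213, i.e. to CTGTTTGCAAAT.
Its sequence written 5'→3' is the reverse complement: ATTTGCAAACAG.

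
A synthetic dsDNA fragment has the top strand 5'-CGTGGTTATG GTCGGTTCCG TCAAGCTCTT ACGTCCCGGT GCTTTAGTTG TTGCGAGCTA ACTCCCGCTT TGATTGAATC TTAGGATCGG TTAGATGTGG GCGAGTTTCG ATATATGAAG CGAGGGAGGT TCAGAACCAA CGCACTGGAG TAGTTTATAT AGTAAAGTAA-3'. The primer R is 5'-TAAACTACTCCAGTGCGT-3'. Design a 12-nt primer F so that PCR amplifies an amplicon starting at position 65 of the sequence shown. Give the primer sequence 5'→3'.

5'-CCGCTTTGATTG-3'

The reverse primer's reverse complement ACGCACTGGAGTAGTTTA matches the template at positions 140–157; the product starts at position 65.
The forward primer is identical to the top strand over positions 65–76: CCGCTTTGATTG.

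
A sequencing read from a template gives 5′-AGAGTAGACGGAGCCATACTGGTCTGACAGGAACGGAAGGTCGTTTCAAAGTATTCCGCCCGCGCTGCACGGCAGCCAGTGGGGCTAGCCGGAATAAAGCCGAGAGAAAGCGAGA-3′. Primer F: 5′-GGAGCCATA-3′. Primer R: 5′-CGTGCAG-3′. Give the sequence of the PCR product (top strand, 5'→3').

5'-GGAGCCATACTGGTCTGACAGGAACGGAAGGTCGTTTCAAAGTATTCCGCCCGCGCTGCACG-3'

Scanning the template, GGAGCCATA occurs at positions 10–18; this primer anneals to the bottom strand there with its 3' end pointing downstream.
Reverse complement of the reverse primer: CTGCACG. This occurs on the top strand at positions 65–71.
The product is the template from position 10 through 71 (62 bp).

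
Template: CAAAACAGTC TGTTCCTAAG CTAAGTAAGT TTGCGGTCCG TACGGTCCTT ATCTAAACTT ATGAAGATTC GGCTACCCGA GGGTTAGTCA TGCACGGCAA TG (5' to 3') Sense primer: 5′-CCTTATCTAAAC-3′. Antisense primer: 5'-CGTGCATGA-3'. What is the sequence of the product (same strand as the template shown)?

Forward primer CCTTATCTAAAC is found on the top strand at positions 47–58.
Reverse complement of the reverse primer: TCATGCACG. This occurs on the top strand at positions 88–96.
The product is the template from position 47 through 96 (50 bp).

5'-CCTTATCTAAACTTATGAAGATTCGGCTACCCGAGGGTTAGTCATGCACG-3'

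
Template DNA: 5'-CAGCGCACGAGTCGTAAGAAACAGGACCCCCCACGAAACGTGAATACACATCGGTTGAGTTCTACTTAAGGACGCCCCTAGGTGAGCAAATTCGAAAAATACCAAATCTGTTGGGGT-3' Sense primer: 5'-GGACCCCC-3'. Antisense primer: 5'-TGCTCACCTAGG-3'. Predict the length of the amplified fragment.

65 bp

The forward primer matches the template at positions 24–31.
Taking the reverse complement of TGCTCACCTAGG gives CCTAGGTGAGCA, found at positions 77–88 on the template; the primer anneals here to the top strand with its 3' end pointing upstream.
The product runs from position 24 to position 88, so its length is 88 − 24 + 1 = 65 bp.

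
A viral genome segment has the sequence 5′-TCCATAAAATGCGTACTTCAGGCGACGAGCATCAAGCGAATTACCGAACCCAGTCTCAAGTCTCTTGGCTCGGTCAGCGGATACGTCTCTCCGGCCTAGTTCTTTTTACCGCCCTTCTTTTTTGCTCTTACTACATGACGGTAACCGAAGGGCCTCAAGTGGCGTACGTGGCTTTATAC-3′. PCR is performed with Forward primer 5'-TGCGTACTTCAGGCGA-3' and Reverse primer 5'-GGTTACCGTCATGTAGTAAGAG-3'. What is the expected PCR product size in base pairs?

The forward primer matches the template at positions 10–25.
Reverse complement of the reverse primer: CTCTTACTACATGACGGTAACC. This occurs on the top strand at positions 125–146.
Amplicon spans positions 10–146: 137 bp.

137 bp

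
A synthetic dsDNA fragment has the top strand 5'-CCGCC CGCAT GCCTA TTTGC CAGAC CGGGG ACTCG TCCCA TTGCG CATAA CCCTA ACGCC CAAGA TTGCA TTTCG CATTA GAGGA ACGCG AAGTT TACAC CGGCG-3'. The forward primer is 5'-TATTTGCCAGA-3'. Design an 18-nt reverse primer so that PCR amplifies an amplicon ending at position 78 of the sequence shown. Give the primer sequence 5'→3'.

The forward primer binds at positions 14–24; the product's 3' end on the top strand is position 78.
The reverse primer anneals to the top strand over positions 61–78, i.e. to CAAGATTGCATTTCGCAT.
Its sequence written 5'→3' is the reverse complement: ATGCGAAATGCAATCTTG.

5'-ATGCGAAATGCAATCTTG-3'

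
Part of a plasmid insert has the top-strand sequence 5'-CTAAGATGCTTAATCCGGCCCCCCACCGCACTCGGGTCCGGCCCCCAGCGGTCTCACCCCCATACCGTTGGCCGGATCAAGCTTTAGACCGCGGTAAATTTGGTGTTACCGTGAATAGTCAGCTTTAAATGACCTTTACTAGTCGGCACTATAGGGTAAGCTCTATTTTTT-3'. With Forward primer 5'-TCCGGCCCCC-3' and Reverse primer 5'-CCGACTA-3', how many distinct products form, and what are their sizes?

Two products: 133 bp, 110 bp

The forward primer TCCGGCCCCC matches the top strand at positions 14–23, 37–46.
The reverse primer's reverse complement is TAGTCGG, matching at positions 140–146.
Each forward site pairs with the reverse site to give a product ending at position 146: sizes 133, 110 bp.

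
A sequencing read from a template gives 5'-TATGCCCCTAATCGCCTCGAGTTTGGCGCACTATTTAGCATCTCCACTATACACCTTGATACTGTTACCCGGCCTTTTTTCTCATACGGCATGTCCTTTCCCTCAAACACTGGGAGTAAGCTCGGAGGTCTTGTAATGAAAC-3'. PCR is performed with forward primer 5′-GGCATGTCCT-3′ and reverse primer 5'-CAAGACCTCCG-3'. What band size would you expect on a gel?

46 bp

Scanning the template, GGCATGTCCT occurs at positions 88–97; this primer anneals to the bottom strand there with its 3' end pointing downstream.
Taking the reverse complement of CAAGACCTCCG gives CGGAGGTCTTG, found at positions 123–133 on the template; the primer anneals here to the top strand with its 3' end pointing upstream.
Amplicon spans positions 88–133: 46 bp.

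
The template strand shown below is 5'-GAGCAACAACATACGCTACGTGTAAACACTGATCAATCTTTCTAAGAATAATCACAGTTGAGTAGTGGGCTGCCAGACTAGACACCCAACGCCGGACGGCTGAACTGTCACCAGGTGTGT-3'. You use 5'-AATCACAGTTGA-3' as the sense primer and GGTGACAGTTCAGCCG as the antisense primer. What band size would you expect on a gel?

Scanning the template, AATCACAGTTGA occurs at positions 50–61; this primer anneals to the bottom strand there with its 3' end pointing downstream.
Reverse complement of the reverse primer: CGGCTGAACTGTCACC. This occurs on the top strand at positions 97–112.
Product length = (reverse-primer end) − (forward-primer start) + 1 = 112 − 50 + 1 = 63 bp.

63 bp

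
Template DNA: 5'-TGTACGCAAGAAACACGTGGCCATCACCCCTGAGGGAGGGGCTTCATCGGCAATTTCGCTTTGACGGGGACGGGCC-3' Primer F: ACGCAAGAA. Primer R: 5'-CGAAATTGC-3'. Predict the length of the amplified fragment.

Forward primer ACGCAAGAA is found on the top strand at positions 4–12.
The reverse primer's reverse complement is GCAATTTCG, which matches the template at positions 50–58.
The product runs from position 4 to position 58, so its length is 58 − 4 + 1 = 55 bp.

55 bp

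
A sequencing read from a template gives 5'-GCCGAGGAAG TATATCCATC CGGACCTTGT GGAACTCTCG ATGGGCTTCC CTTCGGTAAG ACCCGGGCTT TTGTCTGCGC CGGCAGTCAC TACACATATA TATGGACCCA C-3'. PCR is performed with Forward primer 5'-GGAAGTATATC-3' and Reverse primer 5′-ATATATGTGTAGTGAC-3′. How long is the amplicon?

96 bp

Forward primer GGAAGTATATC is found on the top strand at positions 6–16.
Reverse complement of the reverse primer: GTCACTACACATATAT. This occurs on the top strand at positions 86–101.
Product length = (reverse-primer end) − (forward-primer start) + 1 = 101 − 6 + 1 = 96 bp.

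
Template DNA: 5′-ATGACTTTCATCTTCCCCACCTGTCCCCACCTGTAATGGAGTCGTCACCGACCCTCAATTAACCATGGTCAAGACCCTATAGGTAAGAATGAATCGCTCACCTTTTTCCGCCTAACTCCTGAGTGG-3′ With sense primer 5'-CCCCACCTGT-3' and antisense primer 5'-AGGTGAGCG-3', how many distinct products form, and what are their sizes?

Two products: 89 bp, 79 bp

The forward primer CCCCACCTGT matches the top strand at positions 15–24, 25–34.
The reverse primer's reverse complement is CGCTCACCT, matching at positions 95–103.
Each forward site pairs with the reverse site to give a product ending at position 103: sizes 89, 79 bp.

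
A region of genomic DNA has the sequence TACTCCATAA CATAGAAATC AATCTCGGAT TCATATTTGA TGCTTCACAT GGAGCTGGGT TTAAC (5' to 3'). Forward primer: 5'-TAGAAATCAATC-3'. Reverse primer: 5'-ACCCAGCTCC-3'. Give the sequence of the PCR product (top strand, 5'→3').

5'-TAGAAATCAATCTCGGATTCATATTTGATGCTTCACATGGAGCTGGGT-3'

The forward primer matches the template at positions 13–24.
Taking the reverse complement of ACCCAGCTCC gives GGAGCTGGGT, found at positions 51–60 on the template; the primer anneals here to the top strand with its 3' end pointing upstream.
The product is the template from position 13 through 60 (48 bp).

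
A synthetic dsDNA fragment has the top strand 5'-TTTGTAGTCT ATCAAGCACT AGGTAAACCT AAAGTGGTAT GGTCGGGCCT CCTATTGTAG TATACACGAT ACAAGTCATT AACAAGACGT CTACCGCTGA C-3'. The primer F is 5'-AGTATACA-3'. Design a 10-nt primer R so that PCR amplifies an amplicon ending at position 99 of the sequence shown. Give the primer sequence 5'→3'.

The forward primer binds at positions 59–66; the product's 3' end on the top strand is position 99.
The reverse primer anneals to the top strand over positions 90–99, i.e. to TCTACCGCTG.
Its sequence written 5'→3' is the reverse complement: CAGCGGTAGA.

5'-CAGCGGTAGA-3'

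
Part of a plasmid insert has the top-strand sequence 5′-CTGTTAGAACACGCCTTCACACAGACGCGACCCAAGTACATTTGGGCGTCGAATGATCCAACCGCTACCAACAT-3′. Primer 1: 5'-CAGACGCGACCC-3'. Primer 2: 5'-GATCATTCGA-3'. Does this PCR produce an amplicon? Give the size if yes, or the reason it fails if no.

Yes — a 37 bp product.

Primer 1 (CAGACGCGACCC) matches the top strand at positions 22–33; it acts as a forward primer.
Primer 2's reverse complement is TCGAATGATC, matching the top strand at positions 49–58; it acts as a reverse primer.
The 3' ends face each other across positions 22–58, giving a 37 bp product.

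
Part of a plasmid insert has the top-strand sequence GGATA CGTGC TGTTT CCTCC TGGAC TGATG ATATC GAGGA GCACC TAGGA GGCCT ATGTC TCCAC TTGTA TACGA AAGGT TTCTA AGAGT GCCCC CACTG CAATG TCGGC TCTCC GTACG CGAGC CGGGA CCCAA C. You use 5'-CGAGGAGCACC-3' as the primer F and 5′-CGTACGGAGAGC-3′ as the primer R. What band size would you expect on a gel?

86 bp

Scanning the template, CGAGGAGCACC occurs at positions 35–45; this primer anneals to the bottom strand there with its 3' end pointing downstream.
Taking the reverse complement of CGTACGGAGAGC gives GCTCTCCGTACG, found at positions 109–120 on the template; the primer anneals here to the top strand with its 3' end pointing upstream.
Amplicon spans positions 35–120: 86 bp.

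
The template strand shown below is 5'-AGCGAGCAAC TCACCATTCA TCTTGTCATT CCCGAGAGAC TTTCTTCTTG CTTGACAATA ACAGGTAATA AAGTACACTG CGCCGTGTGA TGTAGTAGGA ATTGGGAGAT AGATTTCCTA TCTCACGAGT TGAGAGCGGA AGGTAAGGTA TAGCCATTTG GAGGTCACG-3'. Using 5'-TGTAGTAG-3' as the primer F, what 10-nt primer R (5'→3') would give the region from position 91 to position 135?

5'-TCTCAACTCG-3'

The product's 3' end on the top strand is position 135.
The reverse primer anneals to the top strand over positions 126–135, i.e. to CGAGTTGAGA.
Its sequence written 5'→3' is the reverse complement: TCTCAACTCG.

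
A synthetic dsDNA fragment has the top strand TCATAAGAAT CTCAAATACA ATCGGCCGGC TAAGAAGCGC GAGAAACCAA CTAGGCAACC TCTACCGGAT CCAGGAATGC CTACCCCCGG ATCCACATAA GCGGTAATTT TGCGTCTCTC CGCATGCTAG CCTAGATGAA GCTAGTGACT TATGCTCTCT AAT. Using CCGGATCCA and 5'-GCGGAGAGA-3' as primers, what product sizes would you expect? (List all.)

59 bp, 37 bp

The forward primer CCGGATCCA matches the top strand at positions 65–73, 87–95.
The reverse primer's reverse complement is TCTCTCCGC, matching at positions 115–123.
Each forward site pairs with the reverse site to give a product ending at position 123: sizes 59, 37 bp.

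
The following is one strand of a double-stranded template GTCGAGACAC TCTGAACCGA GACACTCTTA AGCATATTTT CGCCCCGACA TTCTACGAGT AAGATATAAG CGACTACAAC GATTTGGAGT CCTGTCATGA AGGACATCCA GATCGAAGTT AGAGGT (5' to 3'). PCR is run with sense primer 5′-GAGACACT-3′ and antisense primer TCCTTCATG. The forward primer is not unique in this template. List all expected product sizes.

The forward primer GAGACACT matches the top strand at positions 4–11, 19–26.
The reverse primer's reverse complement is CATGAAGGA, matching at positions 96–104.
Each forward site pairs with the reverse site to give a product ending at position 104: sizes 101, 86 bp.

101 bp, 86 bp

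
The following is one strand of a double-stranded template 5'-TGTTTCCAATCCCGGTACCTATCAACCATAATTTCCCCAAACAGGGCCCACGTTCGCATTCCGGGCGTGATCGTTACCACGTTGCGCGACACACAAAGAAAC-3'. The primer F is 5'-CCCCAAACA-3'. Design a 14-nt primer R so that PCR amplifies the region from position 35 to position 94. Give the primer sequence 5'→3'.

The product's 3' end on the top strand is position 94.
The reverse primer anneals to the top strand over positions 81–94, i.e. to GTTGCGCGACACAC.
Its sequence written 5'→3' is the reverse complement: GTGTGTCGCGCAAC.

5'-GTGTGTCGCGCAAC-3'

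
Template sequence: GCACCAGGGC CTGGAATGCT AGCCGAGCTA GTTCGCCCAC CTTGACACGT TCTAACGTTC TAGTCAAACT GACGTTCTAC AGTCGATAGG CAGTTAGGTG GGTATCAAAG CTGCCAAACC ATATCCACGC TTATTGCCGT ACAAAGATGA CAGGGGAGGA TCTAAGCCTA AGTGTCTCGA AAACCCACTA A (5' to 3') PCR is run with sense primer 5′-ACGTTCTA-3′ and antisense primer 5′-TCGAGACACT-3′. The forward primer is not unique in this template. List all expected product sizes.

The forward primer ACGTTCTA matches the top strand at positions 47–54, 55–62, 72–79.
The reverse primer's reverse complement is AGTGTCTCGA, matching at positions 171–180.
Each forward site pairs with the reverse site to give a product ending at position 180: sizes 134, 126, 109 bp.

134 bp, 126 bp, 109 bp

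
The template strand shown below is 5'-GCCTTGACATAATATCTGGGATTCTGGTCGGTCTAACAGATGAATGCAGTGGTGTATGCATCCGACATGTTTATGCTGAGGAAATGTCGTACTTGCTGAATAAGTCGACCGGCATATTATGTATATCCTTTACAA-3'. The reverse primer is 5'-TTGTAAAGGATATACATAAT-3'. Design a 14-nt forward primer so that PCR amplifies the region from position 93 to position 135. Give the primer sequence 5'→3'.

5'-TTGCTGAATAAGTC-3'

The reverse primer's reverse complement ATTATGTATATCCTTTACAA matches the template at positions 116–135; the product starts at position 93.
The forward primer is identical to the top strand over positions 93–106: TTGCTGAATAAGTC.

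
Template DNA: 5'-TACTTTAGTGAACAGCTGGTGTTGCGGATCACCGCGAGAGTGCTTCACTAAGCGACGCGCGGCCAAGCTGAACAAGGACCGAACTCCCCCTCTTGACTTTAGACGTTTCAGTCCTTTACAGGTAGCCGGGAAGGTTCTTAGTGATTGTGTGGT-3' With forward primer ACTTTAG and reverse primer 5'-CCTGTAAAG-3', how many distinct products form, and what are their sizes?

The forward primer ACTTTAG matches the top strand at positions 2–8, 96–102.
The reverse primer's reverse complement is CTTTACAGG, matching at positions 114–122.
Each forward site pairs with the reverse site to give a product ending at position 122: sizes 121, 27 bp.

Two products: 121 bp, 27 bp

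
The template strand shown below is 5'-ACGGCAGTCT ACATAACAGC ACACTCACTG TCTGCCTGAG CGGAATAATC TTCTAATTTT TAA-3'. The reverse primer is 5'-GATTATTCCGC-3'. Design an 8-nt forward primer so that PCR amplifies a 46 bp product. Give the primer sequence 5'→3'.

The reverse primer's reverse complement GCGGAATAATC matches the template at positions 40–50, so the product ends at position 50.
A 46 bp product then starts at position 50 − 46 + 1 = 5.
The forward primer is identical to the top strand there: CAGTCTAC.

5'-CAGTCTAC-3'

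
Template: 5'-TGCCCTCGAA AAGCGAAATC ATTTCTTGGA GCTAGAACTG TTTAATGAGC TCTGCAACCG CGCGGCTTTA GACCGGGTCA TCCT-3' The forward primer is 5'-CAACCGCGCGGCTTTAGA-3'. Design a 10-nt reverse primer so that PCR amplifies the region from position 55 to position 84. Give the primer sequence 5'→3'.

5'-AGGATGACCC-3'

The product's 3' end on the top strand is position 84.
The reverse primer anneals to the top strand over positions 75–84, i.e. to GGGTCATCCT.
Its sequence written 5'→3' is the reverse complement: AGGATGACCC.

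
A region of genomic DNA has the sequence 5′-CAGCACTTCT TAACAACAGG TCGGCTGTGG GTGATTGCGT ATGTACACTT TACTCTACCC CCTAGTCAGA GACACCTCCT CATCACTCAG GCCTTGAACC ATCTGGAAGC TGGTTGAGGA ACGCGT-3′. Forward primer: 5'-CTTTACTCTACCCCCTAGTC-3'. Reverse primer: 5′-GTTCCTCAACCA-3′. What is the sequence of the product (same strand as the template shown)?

5'-CTTTACTCTACCCCCTAGTCAGAGACACCTCCTCATCACTCAGGCCTTGAACCATCTGGAAGCTGGTTGAGGAAC-3'

Scanning the template, CTTTACTCTACCCCCTAGTC occurs at positions 48–67; this primer anneals to the bottom strand there with its 3' end pointing downstream.
The reverse primer's reverse complement is TGGTTGAGGAAC, which matches the template at positions 111–122.
The product is the template from position 48 through 122 (75 bp).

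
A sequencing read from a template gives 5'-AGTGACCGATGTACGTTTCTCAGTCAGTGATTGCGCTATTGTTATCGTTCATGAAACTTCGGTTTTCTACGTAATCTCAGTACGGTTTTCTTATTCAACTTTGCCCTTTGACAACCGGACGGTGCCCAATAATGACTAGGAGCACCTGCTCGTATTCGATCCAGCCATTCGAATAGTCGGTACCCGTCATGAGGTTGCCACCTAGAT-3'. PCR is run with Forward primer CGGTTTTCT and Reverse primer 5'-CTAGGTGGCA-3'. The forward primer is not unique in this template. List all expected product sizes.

The forward primer CGGTTTTCT matches the top strand at positions 60–68, 83–91.
The reverse primer's reverse complement is TGCCACCTAG, matching at positions 196–205.
Each forward site pairs with the reverse site to give a product ending at position 205: sizes 146, 123 bp.

146 bp, 123 bp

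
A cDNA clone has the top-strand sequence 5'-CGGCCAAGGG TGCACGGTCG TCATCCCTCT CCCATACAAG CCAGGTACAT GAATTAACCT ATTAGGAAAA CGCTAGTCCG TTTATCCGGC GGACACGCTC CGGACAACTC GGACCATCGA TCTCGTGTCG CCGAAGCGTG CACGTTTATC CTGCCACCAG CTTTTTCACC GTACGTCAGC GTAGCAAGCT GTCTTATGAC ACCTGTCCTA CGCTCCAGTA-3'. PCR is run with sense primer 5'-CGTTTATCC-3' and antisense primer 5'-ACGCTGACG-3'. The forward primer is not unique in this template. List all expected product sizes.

104 bp, 40 bp

The forward primer CGTTTATCC matches the top strand at positions 79–87, 143–151.
The reverse primer's reverse complement is CGTCAGCGT, matching at positions 174–182.
Each forward site pairs with the reverse site to give a product ending at position 182: sizes 104, 40 bp.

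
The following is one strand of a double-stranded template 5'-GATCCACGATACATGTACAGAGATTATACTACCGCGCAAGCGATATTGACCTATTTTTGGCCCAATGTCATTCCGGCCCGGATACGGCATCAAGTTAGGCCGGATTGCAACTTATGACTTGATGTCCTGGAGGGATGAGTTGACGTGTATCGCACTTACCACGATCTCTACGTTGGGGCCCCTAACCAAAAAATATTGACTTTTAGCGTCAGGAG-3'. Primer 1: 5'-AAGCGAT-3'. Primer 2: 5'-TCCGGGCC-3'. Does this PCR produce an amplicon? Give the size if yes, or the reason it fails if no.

Primer 1 (AAGCGAT) matches the top strand at positions 38–44; it acts as a forward primer.
Primer 2's reverse complement is GGCCCGGA, matching the top strand at positions 75–82; it acts as a reverse primer.
The 3' ends face each other across positions 38–82, giving a 45 bp product.

Yes — a 45 bp product.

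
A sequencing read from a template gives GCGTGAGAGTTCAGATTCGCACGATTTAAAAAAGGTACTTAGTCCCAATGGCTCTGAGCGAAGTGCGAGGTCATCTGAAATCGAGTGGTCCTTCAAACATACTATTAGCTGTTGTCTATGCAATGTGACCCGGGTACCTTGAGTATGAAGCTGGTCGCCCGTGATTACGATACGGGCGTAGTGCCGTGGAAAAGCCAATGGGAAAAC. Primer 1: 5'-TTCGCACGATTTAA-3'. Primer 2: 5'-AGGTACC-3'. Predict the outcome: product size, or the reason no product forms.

Primer 1 (TTCGCACGATTTAA) matches the top strand at positions 16–29; it acts as a forward primer.
Primer 2's reverse complement is GGTACCT, matching the top strand at positions 133–139; it acts as a reverse primer.
The 3' ends face each other across positions 16–139, giving a 124 bp product.

Yes — a 124 bp product.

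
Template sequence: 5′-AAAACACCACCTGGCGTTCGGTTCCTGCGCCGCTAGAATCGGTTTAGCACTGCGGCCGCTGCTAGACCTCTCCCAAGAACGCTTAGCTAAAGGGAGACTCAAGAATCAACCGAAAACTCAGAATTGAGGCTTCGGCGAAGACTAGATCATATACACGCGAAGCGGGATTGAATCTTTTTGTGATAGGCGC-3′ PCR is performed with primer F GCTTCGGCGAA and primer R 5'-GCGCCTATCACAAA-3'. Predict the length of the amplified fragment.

62 bp

The forward primer matches the template at positions 129–139.
The reverse primer's reverse complement is TTTGTGATAGGCGC, which matches the template at positions 177–190.
Amplicon spans positions 129–190: 62 bp.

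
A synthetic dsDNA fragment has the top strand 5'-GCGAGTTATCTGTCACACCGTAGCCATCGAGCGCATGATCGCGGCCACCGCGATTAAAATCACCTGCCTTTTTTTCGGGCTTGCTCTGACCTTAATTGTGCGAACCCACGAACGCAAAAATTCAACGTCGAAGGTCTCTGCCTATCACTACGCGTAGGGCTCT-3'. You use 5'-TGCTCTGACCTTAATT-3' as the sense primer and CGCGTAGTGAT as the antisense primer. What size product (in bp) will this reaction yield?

Scanning the template, TGCTCTGACCTTAATT occurs at positions 82–97; this primer anneals to the bottom strand there with its 3' end pointing downstream.
The reverse primer's reverse complement is ATCACTACGCG, which matches the template at positions 144–154.
The product runs from position 82 to position 154, so its length is 154 − 82 + 1 = 73 bp.

73 bp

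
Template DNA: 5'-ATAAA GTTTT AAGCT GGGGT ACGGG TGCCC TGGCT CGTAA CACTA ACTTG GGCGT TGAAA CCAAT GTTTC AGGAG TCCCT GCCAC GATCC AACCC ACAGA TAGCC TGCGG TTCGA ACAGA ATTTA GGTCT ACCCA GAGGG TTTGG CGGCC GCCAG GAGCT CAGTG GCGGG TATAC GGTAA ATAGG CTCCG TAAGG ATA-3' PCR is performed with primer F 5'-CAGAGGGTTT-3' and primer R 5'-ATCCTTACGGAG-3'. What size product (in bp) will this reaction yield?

Forward primer CAGAGGGTTT is found on the top strand at positions 134–143.
Reverse complement of the reverse primer: CTCCGTAAGGAT. This occurs on the top strand at positions 186–197.
Product length = (reverse-primer end) − (forward-primer start) + 1 = 197 − 134 + 1 = 64 bp.

64 bp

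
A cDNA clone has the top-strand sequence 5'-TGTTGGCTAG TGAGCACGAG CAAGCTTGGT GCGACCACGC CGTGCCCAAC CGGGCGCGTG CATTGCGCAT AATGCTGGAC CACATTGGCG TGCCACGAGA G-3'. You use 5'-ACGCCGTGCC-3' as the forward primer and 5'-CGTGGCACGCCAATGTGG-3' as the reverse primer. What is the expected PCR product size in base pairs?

61 bp

The forward primer matches the template at positions 37–46.
The reverse primer's reverse complement is CCACATTGGCGTGCCACG, which matches the template at positions 80–97.
The product runs from position 37 to position 97, so its length is 97 − 37 + 1 = 61 bp.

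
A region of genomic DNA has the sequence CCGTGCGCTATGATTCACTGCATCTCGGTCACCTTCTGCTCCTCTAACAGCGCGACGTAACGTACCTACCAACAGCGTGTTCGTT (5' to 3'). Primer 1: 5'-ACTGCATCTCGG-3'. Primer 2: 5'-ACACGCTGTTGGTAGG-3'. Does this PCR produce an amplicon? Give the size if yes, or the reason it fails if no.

Primer 1 (ACTGCATCTCGG) matches the top strand at positions 17–28; it acts as a forward primer.
Primer 2's reverse complement is CCTACCAACAGCGTGT, matching the top strand at positions 65–80; it acts as a reverse primer.
The 3' ends face each other across positions 17–80, giving a 64 bp product.

Yes — a 64 bp product.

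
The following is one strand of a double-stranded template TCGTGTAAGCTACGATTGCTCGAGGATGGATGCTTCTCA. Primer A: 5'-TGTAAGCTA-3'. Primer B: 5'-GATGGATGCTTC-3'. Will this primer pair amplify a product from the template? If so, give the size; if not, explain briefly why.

Primer A (TGTAAGCTA) matches the top strand at positions 4–12 (3' end points downstream).
Primer B (GATGGATGCTTC) also matches the top strand directly, at positions 25–36 — its reverse complement GAAGCATCCATC is not present.
Both primers anneal to the bottom strand with 3' ends pointing the same way, so neither can prime synthesis back toward the other.

No product — both primers anneal to the same strand and extend in the same direction.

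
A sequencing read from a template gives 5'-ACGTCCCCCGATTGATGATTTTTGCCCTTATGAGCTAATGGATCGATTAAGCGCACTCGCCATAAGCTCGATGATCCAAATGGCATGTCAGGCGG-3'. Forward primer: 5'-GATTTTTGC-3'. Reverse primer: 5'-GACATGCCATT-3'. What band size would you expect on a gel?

Scanning the template, GATTTTTGC occurs at positions 17–25; this primer anneals to the bottom strand there with its 3' end pointing downstream.
Reverse complement of the reverse primer: AATGGCATGTC. This occurs on the top strand at positions 79–89.
Amplicon spans positions 17–89: 73 bp.

73 bp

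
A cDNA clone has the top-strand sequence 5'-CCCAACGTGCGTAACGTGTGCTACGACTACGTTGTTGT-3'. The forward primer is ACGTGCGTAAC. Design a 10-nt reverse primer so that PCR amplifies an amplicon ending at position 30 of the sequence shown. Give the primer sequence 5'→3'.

The forward primer binds at positions 5–15; the product's 3' end on the top strand is position 30.
The reverse primer anneals to the top strand over positions 21–30, i.e. to CTACGACTAC.
Its sequence written 5'→3' is the reverse complement: GTAGTCGTAG.

5'-GTAGTCGTAG-3'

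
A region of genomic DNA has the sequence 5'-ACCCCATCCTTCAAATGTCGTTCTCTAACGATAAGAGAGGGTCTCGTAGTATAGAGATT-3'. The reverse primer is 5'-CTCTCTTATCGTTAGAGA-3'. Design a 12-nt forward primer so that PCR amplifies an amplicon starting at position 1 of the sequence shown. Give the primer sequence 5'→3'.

The reverse primer's reverse complement TCTCTAACGATAAGAGAG matches the template at positions 22–39; the product starts at position 1.
The forward primer is identical to the top strand over positions 1–12: ACCCCATCCTTC.

5'-ACCCCATCCTTC-3'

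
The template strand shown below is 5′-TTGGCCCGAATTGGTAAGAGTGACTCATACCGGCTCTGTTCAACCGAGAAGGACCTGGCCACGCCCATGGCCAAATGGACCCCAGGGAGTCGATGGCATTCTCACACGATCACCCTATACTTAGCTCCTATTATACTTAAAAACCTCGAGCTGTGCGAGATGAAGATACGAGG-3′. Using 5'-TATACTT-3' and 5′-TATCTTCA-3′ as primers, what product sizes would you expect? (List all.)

The forward primer TATACTT matches the top strand at positions 116–122, 132–138.
The reverse primer's reverse complement is TGAAGATA, matching at positions 161–168.
Each forward site pairs with the reverse site to give a product ending at position 168: sizes 53, 37 bp.

53 bp, 37 bp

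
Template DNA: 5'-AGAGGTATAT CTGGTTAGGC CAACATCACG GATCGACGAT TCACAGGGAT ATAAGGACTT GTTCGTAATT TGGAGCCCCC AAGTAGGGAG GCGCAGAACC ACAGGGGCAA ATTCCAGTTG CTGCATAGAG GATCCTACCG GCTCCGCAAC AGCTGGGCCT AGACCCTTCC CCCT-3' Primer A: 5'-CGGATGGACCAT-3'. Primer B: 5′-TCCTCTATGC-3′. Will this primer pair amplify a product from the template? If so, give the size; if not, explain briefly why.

Primer A (CGGATGGACCAT) does not match the top strand, and its reverse complement ATGGTCCATCCG does not match either.
With no annealing site for primer A, no amplification occurs.

No product — primer A has no binding site in the template.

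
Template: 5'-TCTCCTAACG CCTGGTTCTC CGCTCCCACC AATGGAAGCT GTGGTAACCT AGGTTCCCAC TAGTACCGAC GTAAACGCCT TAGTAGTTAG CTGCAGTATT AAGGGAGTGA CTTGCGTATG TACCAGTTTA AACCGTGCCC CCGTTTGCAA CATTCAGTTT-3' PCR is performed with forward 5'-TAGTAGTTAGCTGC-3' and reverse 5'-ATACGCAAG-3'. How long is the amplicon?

39 bp

The forward primer matches the template at positions 81–94.
Reverse complement of the reverse primer: CTTGCGTAT. This occurs on the top strand at positions 111–119.
Product length = (reverse-primer end) − (forward-primer start) + 1 = 119 − 81 + 1 = 39 bp.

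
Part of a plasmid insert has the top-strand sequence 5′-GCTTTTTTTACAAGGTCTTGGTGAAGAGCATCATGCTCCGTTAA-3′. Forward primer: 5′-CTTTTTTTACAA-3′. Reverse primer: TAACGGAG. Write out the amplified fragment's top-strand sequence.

5'-CTTTTTTTACAAGGTCTTGGTGAAGAGCATCATGCTCCGTTA-3'

The forward primer matches the template at positions 2–13.
The reverse primer's reverse complement is CTCCGTTA, which matches the template at positions 36–43.
The product is the template from position 2 through 43 (42 bp).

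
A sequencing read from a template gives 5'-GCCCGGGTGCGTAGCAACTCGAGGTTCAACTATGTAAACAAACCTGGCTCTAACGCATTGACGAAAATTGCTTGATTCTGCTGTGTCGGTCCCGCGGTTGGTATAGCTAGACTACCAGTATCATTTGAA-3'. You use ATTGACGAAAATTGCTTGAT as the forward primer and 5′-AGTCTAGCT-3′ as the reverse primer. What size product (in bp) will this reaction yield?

57 bp

The forward primer matches the template at positions 57–76.
Taking the reverse complement of AGTCTAGCT gives AGCTAGACT, found at positions 105–113 on the template; the primer anneals here to the top strand with its 3' end pointing upstream.
Amplicon spans positions 57–113: 57 bp.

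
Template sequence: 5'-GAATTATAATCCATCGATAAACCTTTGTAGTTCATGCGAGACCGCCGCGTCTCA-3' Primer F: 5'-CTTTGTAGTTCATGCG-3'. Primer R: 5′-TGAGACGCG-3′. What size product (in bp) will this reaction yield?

The forward primer matches the template at positions 23–38.
Taking the reverse complement of TGAGACGCG gives CGCGTCTCA, found at positions 46–54 on the template; the primer anneals here to the top strand with its 3' end pointing upstream.
The product runs from position 23 to position 54, so its length is 54 − 23 + 1 = 32 bp.

32 bp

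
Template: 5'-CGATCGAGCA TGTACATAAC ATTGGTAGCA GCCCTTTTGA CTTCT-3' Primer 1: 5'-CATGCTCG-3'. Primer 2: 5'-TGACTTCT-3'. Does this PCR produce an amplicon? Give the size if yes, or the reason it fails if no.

Primer 1 (CATGCTCG) has reverse complement CGAGCATG, which matches the top strand at positions 5–12; primer 1 anneals to the top strand there with its 3' end pointing upstream toward position 5.
Primer 2 (TGACTTCT) matches the top strand directly at positions 38–45; it anneals to the bottom strand with its 3' end pointing downstream toward position 45.
The 3' ends diverge (primer 1 extends toward position 1, primer 2 toward position 45), so the primers never converge on a shared product.

No product — the primers' 3' ends point away from each other.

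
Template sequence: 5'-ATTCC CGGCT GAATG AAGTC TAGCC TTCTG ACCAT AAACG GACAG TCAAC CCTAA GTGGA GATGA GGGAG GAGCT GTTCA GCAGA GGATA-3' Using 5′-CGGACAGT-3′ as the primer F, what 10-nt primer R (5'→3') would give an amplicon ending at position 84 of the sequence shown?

The forward primer binds at positions 39–46; the product's 3' end on the top strand is position 84.
The reverse primer anneals to the top strand over positions 75–84, i.e. to TGTTCAGCAG.
Its sequence written 5'→3' is the reverse complement: CTGCTGAACA.

5'-CTGCTGAACA-3'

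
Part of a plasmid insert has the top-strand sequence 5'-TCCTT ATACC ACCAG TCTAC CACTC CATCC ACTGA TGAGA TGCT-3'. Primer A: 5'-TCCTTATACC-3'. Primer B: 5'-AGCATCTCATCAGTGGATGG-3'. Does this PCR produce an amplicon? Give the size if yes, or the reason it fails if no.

Primer A (TCCTTATACC) matches the top strand at positions 1–10; it acts as a forward primer.
Primer B's reverse complement is CCATCCACTGATGAGATGCT, matching the top strand at positions 25–44; it acts as a reverse primer.
The 3' ends face each other across positions 1–44, giving a 44 bp product.

Yes — a 44 bp product.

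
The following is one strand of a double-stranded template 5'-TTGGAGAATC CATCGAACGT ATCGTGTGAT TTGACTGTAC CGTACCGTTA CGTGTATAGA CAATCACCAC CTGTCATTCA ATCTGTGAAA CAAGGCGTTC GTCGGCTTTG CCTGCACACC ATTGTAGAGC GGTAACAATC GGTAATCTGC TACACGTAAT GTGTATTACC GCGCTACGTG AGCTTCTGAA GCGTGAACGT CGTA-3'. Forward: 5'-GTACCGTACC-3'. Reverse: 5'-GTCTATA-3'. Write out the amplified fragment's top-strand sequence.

The forward primer matches the template at positions 37–46.
The reverse primer's reverse complement is TATAGAC, which matches the template at positions 55–61.
The product is the template from position 37 through 61 (25 bp).

5'-GTACCGTACCGTTACGTGTATAGAC-3'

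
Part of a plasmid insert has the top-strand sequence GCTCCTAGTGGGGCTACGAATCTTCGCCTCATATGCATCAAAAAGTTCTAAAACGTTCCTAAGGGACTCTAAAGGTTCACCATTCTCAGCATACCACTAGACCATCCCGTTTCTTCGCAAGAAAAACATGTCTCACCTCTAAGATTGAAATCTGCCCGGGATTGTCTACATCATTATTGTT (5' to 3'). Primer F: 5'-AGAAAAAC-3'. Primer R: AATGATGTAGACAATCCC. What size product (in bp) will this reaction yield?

56 bp

The forward primer matches the template at positions 120–127.
Taking the reverse complement of AATGATGTAGACAATCCC gives GGGATTGTCTACATCATT, found at positions 158–175 on the template; the primer anneals here to the top strand with its 3' end pointing upstream.
Product length = (reverse-primer end) − (forward-primer start) + 1 = 175 − 120 + 1 = 56 bp.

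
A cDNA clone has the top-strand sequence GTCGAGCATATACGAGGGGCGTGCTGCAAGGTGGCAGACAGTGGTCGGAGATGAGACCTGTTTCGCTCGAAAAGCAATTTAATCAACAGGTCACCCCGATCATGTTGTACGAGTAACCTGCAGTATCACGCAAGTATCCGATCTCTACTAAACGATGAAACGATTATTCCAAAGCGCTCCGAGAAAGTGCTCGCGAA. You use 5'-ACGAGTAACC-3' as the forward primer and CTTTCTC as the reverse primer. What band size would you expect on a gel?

79 bp

Scanning the template, ACGAGTAACC occurs at positions 109–118; this primer anneals to the bottom strand there with its 3' end pointing downstream.
The reverse primer's reverse complement is GAGAAAG, which matches the template at positions 181–187.
The product runs from position 109 to position 187, so its length is 187 − 109 + 1 = 79 bp.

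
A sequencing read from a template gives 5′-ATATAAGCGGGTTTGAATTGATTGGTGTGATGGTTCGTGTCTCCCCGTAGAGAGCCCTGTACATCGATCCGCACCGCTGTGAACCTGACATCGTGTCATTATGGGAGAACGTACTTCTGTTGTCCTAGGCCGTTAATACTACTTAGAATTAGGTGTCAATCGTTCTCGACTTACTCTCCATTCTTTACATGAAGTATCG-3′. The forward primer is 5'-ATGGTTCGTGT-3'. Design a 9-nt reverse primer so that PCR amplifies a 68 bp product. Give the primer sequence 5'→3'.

5'-GACACGATG-3'

The forward primer binds at positions 30–40, so a 68 bp product ends at position 30 + 68 − 1 = 97.
The reverse primer anneals to the top strand over positions 89–97, i.e. to CATCGTGTC.
Its sequence written 5'→3' is the reverse complement: GACACGATG.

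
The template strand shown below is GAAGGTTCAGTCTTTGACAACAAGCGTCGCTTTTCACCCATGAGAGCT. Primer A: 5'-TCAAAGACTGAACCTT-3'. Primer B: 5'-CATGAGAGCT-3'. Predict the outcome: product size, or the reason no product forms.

No product — the primers' 3' ends point away from each other.

Primer A (TCAAAGACTGAACCTT) has reverse complement AAGGTTCAGTCTTTGA, which matches the top strand at positions 2–17; primer A anneals to the top strand there with its 3' end pointing upstream toward position 2.
Primer B (CATGAGAGCT) matches the top strand directly at positions 39–48; it anneals to the bottom strand with its 3' end pointing downstream toward position 48.
The 3' ends diverge (primer A extends toward position 1, primer B toward position 48), so the primers never converge on a shared product.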